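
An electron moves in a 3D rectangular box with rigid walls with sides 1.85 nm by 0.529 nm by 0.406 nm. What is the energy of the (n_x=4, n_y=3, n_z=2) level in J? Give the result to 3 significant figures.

For a 3D rectangular well E = (h²/8m_e)·Σ n_i²/L_i² = (6.626×10^-34)²/(8·9.109×10^-31) · [4²/(1.85 nm)² + 3²/(0.529 nm)² + 2²/(0.406 nm)²].
Evaluating gives E = 3.68×10^-18 J.

E = 3.68×10^-18 J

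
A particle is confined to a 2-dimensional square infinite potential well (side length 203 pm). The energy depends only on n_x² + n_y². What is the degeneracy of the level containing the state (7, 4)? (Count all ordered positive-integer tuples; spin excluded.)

degeneracy = 4

The level has n_x² + n_y² = 65. The ordered positive-integer solutions are (1, 8), (4, 7), (7, 4), (8, 1).
That gives 4 states.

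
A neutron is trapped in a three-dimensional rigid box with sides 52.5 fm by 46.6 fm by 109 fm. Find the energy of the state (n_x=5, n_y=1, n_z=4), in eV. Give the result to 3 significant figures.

For a 3D rectangular well E = (h²/8m_n)·Σ n_i²/L_i² = (6.626×10^-34)²/(8·1.675×10^-27) · [5²/(52.5 fm)² + 1²/(46.6 fm)² + 4²/(109 fm)²].
Evaluating gives E = 3.564×10^-13 J = 2.22×10^6 eV.

E = 2.22×10^6 eV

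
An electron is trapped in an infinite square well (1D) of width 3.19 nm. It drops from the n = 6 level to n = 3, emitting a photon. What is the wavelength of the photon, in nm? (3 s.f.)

E_1 = h²/(8m_eL²) = 5.921×10^-21 J, so ΔE = (6² − 3²)E_1 = 1.599×10^-19 J.
λ = hc/ΔE = (6.626×10^-34·2.998×10^8)/1.599×10^-19 = 1.24×10^-6 m = 1.24×10^3 nm.

λ = 1.24×10^3 nm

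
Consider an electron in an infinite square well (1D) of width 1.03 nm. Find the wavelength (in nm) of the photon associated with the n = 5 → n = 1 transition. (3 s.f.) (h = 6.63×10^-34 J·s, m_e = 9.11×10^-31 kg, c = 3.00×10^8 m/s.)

E_1 = h²/(8m_eL²) = 5.685×10^-20 J, so ΔE = (5² − 1²)E_1 = 1.364×10^-18 J.
λ = hc/ΔE = (6.63×10^-34·3.00×10^8)/1.364×10^-18 = 1.46×10^-7 m = 146 nm.

λ = 146 nm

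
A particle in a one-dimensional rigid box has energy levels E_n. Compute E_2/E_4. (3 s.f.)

0.250

E_n ∝ n², so E_2/E_4 = 2²/4² = 4/16 = 0.250.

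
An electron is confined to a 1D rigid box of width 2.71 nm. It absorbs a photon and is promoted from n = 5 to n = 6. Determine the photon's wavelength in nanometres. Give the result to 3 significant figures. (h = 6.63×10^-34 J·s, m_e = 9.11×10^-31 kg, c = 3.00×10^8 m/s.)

E_1 = h²/(8m_eL²) = 8.213×10^-21 J, so ΔE = (6² − 5²)E_1 = 9.034×10^-20 J.
λ = hc/ΔE = (6.63×10^-34·3.00×10^8)/9.034×10^-20 = 2.20×10^-6 m = 2.20×10^3 nm.

λ = 2.20×10^3 nm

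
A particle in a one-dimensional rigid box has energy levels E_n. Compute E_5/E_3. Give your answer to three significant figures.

E_n ∝ n², so E_5/E_3 = 5²/3² = 25/9 = 2.78.

2.78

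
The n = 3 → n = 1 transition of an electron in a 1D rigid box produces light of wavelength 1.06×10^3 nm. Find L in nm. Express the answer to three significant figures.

The photon carries ΔE = hc/λ = 6.626×10^-34·2.998×10^8/1.06×10^-6 m = 1.874×10^-19 J.
Since ΔE = (3² − 1²)E_1, E_1 = 2.343×10^-20 J, and L = h/√(8m_eE_1) = 1.60×10^-9 m = 1.60 nm.

L = 1.60 nm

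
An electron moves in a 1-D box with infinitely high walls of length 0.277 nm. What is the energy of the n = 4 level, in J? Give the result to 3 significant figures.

E_4 = 1.26×10^-17 J

For an infinite well E_n = n²h²/(8m_eL²), so E_1 = h²/(8m_eL²) = (6.626×10^-34)²/(8·9.109×10^-31·(2.77×10^-10 m)²) = 7.852×10^-19 J.
Then E_4 = 4²·E_1 = 16·7.852×10^-19 J = 1.26×10^-17 J.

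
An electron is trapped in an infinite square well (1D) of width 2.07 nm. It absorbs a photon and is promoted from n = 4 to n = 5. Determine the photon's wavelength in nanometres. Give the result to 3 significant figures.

E_1 = h²/(8m_eL²) = 1.406×10^-20 J, so ΔE = (5² − 4²)E_1 = 1.265×10^-19 J.
λ = hc/ΔE = (6.626×10^-34·2.998×10^8)/1.265×10^-19 = 1.57×10^-6 m = 1.57×10^3 nm.

λ = 1.57×10^3 nm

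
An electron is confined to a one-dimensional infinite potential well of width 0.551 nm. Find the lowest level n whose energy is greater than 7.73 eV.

n = 3

E_1 = h²/(8m_eL²) = 1.984×10^-19 J = 1.238 eV.
Need n² > 7.73/1.238 = 6.244, i.e. n > 2.499.
The smallest integer satisfying this is n = 3.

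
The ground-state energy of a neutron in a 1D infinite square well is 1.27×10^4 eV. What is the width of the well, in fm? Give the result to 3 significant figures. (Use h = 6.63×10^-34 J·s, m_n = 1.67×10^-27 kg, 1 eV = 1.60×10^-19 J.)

L = 127 fm

From E_n = n²h²/(8m_nL²), L = n·h/√(8m_nE_n).
E_1 = 1.27×10^4 eV = 2.032×10^-15 J, so L = 1·6.63×10^-34/√(8·1.67×10^-27·2.032×10^-15) = 1.27×10^-13 m = 127 fm.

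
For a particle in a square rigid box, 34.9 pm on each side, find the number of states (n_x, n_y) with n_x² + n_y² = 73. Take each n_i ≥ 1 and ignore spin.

The level has n_x² + n_y² = 73. The ordered positive-integer solutions are (3, 8), (8, 3).
That gives 2 states.

degeneracy = 2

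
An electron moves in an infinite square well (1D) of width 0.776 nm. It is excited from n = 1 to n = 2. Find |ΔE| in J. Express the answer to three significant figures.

E_1 = h²/(8m_eL²) = 1.001×10^-19 J.
|ΔE| = |1² − 2²|·E_1 = 3·1.001×10^-19 J = 3.00×10^-19 J.

|ΔE| = 3.00×10^-19 J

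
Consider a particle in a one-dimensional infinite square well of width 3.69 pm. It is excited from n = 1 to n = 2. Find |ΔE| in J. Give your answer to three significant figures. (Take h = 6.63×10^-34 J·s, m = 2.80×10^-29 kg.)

E_1 = h²/(8mL²) = 1.441×10^-16 J.
|ΔE| = |1² − 2²|·E_1 = 3·1.441×10^-16 J = 4.32×10^-16 J.

|ΔE| = 4.32×10^-16 J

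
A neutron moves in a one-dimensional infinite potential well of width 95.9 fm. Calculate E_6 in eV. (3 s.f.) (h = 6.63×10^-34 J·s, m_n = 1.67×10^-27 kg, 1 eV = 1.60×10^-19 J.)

For an infinite well E_n = n²h²/(8m_nL²), so E_1 = h²/(8m_nL²) = (6.63×10^-34)²/(8·1.67×10^-27·(9.59×10^-14 m)²) = 3.578×10^-15 J.
Then E_6 = 6²·E_1 = 36·3.578×10^-15 J = 1.288×10^-13 J.
Converting, E_6 = 1.288×10^-13 J / (1.60×10^-19 J/eV) = 8.05×10^5 eV.

E_6 = 8.05×10^5 eV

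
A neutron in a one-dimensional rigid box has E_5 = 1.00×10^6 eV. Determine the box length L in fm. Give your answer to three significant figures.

From E_n = n²h²/(8m_nL²), L = n·h/√(8m_nE_n).
E_5 = 1.00×10^6 eV = 1.602×10^-13 J, so L = 5·6.626×10^-34/√(8·1.675×10^-27·1.602×10^-13) = 7.15×10^-14 m = 71.5 fm.

L = 71.5 fm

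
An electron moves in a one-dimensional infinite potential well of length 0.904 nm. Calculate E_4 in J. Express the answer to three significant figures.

E_4 = 1.18×10^-18 J

For an infinite well E_n = n²h²/(8m_eL²), so E_1 = h²/(8m_eL²) = (6.626×10^-34)²/(8·9.109×10^-31·(9.04×10^-10 m)²) = 7.372×10^-20 J.
Then E_4 = 4²·E_1 = 16·7.372×10^-20 J = 1.18×10^-18 J.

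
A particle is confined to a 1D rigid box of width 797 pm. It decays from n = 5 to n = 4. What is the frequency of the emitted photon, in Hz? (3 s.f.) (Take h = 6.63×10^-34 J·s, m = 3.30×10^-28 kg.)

f = 3.56×10^12 Hz

E_1 = h²/(8mL²) = 2.621×10^-22 J and ΔE = (5² − 4²)E_1 = 2.359×10^-21 J.
f = ΔE/h = 2.359×10^-21/6.63×10^-34 = 3.56×10^12 Hz.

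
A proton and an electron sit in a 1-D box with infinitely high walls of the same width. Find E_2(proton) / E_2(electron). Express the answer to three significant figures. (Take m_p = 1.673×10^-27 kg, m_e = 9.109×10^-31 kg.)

E_n ∝ 1/m at fixed n and L, so the ratio is m_e/m_p = 9.109×10^-31/1.673×10^-27 = 5.44×10^-4.

5.44×10^-4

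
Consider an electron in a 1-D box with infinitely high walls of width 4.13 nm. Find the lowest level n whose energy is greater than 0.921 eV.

n = 7

E_1 = h²/(8m_eL²) = 3.532×10^-21 J = 0.02205 eV.
Need n² > 0.921/0.02205 = 41.77, i.e. n > 6.463.
The smallest integer satisfying this is n = 7.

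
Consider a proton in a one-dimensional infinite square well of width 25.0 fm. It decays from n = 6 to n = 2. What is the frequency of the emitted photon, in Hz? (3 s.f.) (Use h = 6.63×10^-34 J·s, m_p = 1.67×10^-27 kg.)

f = 2.54×10^21 Hz

E_1 = h²/(8m_pL²) = 5.264×10^-14 J and ΔE = (6² − 2²)E_1 = 1.684×10^-12 J.
f = ΔE/h = 1.684×10^-12/6.63×10^-34 = 2.54×10^21 Hz.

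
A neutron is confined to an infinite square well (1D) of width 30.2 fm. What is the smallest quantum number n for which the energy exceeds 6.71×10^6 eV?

E_1 = h²/(8m_nL²) = 3.592×10^-14 J = 2.242×10^5 eV.
Need n² > 6.71×10^6/2.242×10^5 = 29.93, i.e. n > 5.471.
The smallest integer satisfying this is n = 6.

n = 6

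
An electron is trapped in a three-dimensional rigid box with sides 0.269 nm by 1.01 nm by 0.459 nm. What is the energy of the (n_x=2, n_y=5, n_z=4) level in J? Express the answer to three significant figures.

E = 9.38×10^-18 J

For a 3D rectangular well E = (h²/8m_e)·Σ n_i²/L_i² = (6.626×10^-34)²/(8·9.109×10^-31) · [2²/(0.269 nm)² + 5²/(1.01 nm)² + 4²/(0.459 nm)²].
Evaluating gives E = 9.38×10^-18 J.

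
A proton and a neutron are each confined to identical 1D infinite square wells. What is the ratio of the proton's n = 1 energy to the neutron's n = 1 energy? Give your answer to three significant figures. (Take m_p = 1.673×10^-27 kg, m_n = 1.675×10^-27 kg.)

1.00

E_n ∝ 1/m at fixed n and L, so the ratio is m_n/m_p = 1.675×10^-27/1.673×10^-27 = 1.00.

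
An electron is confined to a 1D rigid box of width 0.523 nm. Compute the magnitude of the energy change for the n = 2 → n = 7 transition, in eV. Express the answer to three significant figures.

E_1 = h²/(8m_eL²) = 2.203×10^-19 J.
|ΔE| = |2² − 7²|·E_1 = 45·2.203×10^-19 J = 9.914×10^-18 J = 61.9 eV.

|ΔE| = 61.9 eV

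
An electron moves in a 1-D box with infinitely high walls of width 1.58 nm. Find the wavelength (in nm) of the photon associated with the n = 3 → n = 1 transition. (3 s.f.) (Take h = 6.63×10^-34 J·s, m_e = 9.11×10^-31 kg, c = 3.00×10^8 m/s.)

λ = 1.03×10^3 nm

E_1 = h²/(8m_eL²) = 2.416×10^-20 J, so ΔE = (3² − 1²)E_1 = 1.933×10^-19 J.
λ = hc/ΔE = (6.63×10^-34·3.00×10^8)/1.933×10^-19 = 1.03×10^-6 m = 1.03×10^3 nm.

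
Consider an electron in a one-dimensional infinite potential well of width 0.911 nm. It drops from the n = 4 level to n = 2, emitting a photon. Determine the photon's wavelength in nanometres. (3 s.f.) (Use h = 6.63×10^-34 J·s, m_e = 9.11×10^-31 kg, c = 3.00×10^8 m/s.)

E_1 = h²/(8m_eL²) = 7.267×10^-20 J, so ΔE = (4² − 2²)E_1 = 8.720×10^-19 J.
λ = hc/ΔE = (6.63×10^-34·3.00×10^8)/8.720×10^-19 = 2.28×10^-7 m = 228 nm.

λ = 228 nm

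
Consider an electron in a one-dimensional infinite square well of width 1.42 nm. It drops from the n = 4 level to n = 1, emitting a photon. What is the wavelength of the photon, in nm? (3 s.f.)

E_1 = h²/(8m_eL²) = 2.988×10^-20 J, so ΔE = (4² − 1²)E_1 = 4.482×10^-19 J.
λ = hc/ΔE = (6.626×10^-34·2.998×10^8)/4.482×10^-19 = 4.43×10^-7 m = 443 nm.

λ = 443 nm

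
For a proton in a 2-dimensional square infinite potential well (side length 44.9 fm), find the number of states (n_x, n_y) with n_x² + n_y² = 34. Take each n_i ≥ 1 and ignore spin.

degeneracy = 2

The level has n_x² + n_y² = 34. The ordered positive-integer solutions are (3, 5), (5, 3).
That gives 2 states.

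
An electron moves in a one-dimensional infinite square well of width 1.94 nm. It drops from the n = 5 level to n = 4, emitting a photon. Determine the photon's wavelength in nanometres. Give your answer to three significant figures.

λ = 1.38×10^3 nm

E_1 = h²/(8m_eL²) = 1.601×10^-20 J, so ΔE = (5² − 4²)E_1 = 1.441×10^-19 J.
λ = hc/ΔE = (6.626×10^-34·2.998×10^8)/1.441×10^-19 = 1.38×10^-6 m = 1.38×10^3 nm.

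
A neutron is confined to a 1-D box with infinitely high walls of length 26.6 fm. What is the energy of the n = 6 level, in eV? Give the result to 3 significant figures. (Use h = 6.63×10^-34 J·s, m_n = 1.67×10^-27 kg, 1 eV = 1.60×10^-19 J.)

For an infinite well E_n = n²h²/(8m_nL²), so E_1 = h²/(8m_nL²) = (6.63×10^-34)²/(8·1.67×10^-27·(2.66×10^-14 m)²) = 4.650×10^-14 J.
Then E_6 = 6²·E_1 = 36·4.650×10^-14 J = 1.674×10^-12 J.
Converting, E_6 = 1.674×10^-12 J / (1.60×10^-19 J/eV) = 1.05×10^7 eV.

E_6 = 1.05×10^7 eV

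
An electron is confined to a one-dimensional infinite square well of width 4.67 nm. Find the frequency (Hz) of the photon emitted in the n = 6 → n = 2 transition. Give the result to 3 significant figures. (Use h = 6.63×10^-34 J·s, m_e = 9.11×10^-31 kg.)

f = 1.33×10^14 Hz

E_1 = h²/(8m_eL²) = 2.766×10^-21 J and ΔE = (6² − 2²)E_1 = 8.851×10^-20 J.
f = ΔE/h = 8.851×10^-20/6.63×10^-34 = 1.33×10^14 Hz.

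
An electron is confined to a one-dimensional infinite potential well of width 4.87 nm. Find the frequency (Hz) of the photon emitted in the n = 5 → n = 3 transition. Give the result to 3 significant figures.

E_1 = h²/(8m_eL²) = 2.540×10^-21 J and ΔE = (5² − 3²)E_1 = 4.064×10^-20 J.
f = ΔE/h = 4.064×10^-20/6.626×10^-34 = 6.13×10^13 Hz.

f = 6.13×10^13 Hz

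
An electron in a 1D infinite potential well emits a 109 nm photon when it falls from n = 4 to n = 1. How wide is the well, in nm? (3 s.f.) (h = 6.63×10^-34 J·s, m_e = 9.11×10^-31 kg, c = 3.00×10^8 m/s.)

L = 0.704 nm

The photon carries ΔE = hc/λ = 6.63×10^-34·3.00×10^8/1.09×10^-7 m = 1.825×10^-18 J.
Since ΔE = (4² − 1²)E_1, E_1 = 1.217×10^-19 J, and L = h/√(8m_eE_1) = 7.04×10^-10 m = 0.704 nm.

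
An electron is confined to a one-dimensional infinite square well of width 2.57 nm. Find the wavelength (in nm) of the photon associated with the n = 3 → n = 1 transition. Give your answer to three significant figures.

λ = 2.72×10^3 nm

E_1 = h²/(8m_eL²) = 9.122×10^-21 J, so ΔE = (3² − 1²)E_1 = 7.298×10^-20 J.
λ = hc/ΔE = (6.626×10^-34·2.998×10^8)/7.298×10^-20 = 2.72×10^-6 m = 2.72×10^3 nm.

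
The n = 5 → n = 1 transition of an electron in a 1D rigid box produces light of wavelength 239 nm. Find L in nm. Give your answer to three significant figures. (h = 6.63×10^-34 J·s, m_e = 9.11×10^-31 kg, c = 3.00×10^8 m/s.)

L = 1.32 nm

The photon carries ΔE = hc/λ = 6.63×10^-34·3.00×10^8/2.39×10^-7 m = 8.322×10^-19 J.
Since ΔE = (5² − 1²)E_1, E_1 = 3.468×10^-20 J, and L = h/√(8m_eE_1) = 1.32×10^-9 m = 1.32 nm.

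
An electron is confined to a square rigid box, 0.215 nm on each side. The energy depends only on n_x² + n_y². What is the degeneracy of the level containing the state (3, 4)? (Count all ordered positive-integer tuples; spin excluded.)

The level has n_x² + n_y² = 25. The ordered positive-integer solutions are (3, 4), (4, 3).
That gives 2 states.

degeneracy = 2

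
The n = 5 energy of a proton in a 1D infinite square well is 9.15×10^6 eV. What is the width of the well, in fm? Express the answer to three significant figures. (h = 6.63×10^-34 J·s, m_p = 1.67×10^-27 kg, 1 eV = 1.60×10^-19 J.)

From E_n = n²h²/(8m_pL²), L = n·h/√(8m_pE_n).
E_5 = 9.15×10^6 eV = 1.464×10^-12 J, so L = 5·6.63×10^-34/√(8·1.67×10^-27·1.464×10^-12) = 2.37×10^-14 m = 23.7 fm.

L = 23.7 fm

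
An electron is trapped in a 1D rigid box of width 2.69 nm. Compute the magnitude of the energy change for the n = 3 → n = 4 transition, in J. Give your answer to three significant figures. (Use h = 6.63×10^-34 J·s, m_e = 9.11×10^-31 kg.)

|ΔE| = 5.83×10^-20 J

E_1 = h²/(8m_eL²) = 8.335×10^-21 J.
|ΔE| = |3² − 4²|·E_1 = 7·8.335×10^-21 J = 5.83×10^-20 J.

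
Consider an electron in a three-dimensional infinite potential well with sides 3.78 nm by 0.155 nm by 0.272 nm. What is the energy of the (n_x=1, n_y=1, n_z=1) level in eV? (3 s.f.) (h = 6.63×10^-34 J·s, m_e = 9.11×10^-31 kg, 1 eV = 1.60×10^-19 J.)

E = 20.8 eV

For a 3D rectangular well E = (h²/8m_e)·Σ n_i²/L_i² = (6.63×10^-34)²/(8·9.11×10^-31) · [1²/(3.78 nm)² + 1²/(0.155 nm)² + 1²/(0.272 nm)²].
Evaluating gives E = 3.330×10^-18 J = 20.8 eV.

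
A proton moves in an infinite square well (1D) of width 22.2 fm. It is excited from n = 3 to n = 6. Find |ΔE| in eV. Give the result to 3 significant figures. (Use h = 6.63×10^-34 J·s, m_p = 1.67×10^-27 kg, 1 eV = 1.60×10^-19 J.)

E_1 = h²/(8m_pL²) = 6.676×10^-14 J.
|ΔE| = |3² − 6²|·E_1 = 27·6.676×10^-14 J = 1.803×10^-12 J = 1.13×10^7 eV.

|ΔE| = 1.13×10^7 eV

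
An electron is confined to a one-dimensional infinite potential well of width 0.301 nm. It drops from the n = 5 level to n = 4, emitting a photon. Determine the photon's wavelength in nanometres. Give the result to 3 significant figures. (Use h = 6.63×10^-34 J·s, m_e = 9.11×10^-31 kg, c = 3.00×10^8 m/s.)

λ = 33.2 nm

E_1 = h²/(8m_eL²) = 6.657×10^-19 J, so ΔE = (5² − 4²)E_1 = 5.991×10^-18 J.
λ = hc/ΔE = (6.63×10^-34·3.00×10^8)/5.991×10^-18 = 3.32×10^-8 m = 33.2 nm.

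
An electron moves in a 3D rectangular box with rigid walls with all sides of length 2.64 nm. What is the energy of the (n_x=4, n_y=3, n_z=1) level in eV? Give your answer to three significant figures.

For a 3D rectangular well E = (h²/8m_e)·Σ n_i²/L_i² = (6.626×10^-34)²/(8·9.109×10^-31) · [4²/(2.64 nm)² + 3²/(2.64 nm)² + 1²/(2.64 nm)²].
Evaluating gives E = 2.248×10^-19 J = 1.40 eV.

E = 1.40 eV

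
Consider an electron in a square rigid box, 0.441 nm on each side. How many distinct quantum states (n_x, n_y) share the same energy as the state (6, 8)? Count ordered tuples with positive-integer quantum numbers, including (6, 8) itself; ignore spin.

degeneracy = 2

The level has n_x² + n_y² = 100. The ordered positive-integer solutions are (6, 8), (8, 6).
That gives 2 states.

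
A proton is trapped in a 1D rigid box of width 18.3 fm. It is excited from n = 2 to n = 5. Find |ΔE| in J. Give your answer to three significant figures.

E_1 = h²/(8m_pL²) = 9.795×10^-14 J.
|ΔE| = |2² − 5²|·E_1 = 21·9.795×10^-14 J = 2.06×10^-12 J.

|ΔE| = 2.06×10^-12 J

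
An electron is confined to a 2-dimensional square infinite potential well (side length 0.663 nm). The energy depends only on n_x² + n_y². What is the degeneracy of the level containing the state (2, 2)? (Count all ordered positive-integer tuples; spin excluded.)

The level has n_x² + n_y² = 8. The ordered positive-integer solutions are (2, 2).
That gives 1 state.

degeneracy = 1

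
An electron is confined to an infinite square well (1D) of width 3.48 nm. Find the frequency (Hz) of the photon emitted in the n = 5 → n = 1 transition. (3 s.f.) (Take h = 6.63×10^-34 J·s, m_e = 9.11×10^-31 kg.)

E_1 = h²/(8m_eL²) = 4.980×10^-21 J and ΔE = (5² − 1²)E_1 = 1.195×10^-19 J.
f = ΔE/h = 1.195×10^-19/6.63×10^-34 = 1.80×10^14 Hz.

f = 1.80×10^14 Hz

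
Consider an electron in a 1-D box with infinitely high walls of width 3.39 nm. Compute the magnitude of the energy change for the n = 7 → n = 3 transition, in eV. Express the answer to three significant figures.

E_1 = h²/(8m_eL²) = 5.243×10^-21 J.
|ΔE| = |7² − 3²|·E_1 = 40·5.243×10^-21 J = 2.097×10^-19 J = 1.31 eV.

|ΔE| = 1.31 eV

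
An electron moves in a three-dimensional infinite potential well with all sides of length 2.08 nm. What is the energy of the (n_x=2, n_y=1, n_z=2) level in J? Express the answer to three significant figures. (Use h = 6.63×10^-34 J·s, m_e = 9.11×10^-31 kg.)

E = 1.25×10^-19 J

For a 3D rectangular well E = (h²/8m_e)·Σ n_i²/L_i² = (6.63×10^-34)²/(8·9.11×10^-31) · [2²/(2.08 nm)² + 1²/(2.08 nm)² + 2²/(2.08 nm)²].
Evaluating gives E = 1.25×10^-19 J.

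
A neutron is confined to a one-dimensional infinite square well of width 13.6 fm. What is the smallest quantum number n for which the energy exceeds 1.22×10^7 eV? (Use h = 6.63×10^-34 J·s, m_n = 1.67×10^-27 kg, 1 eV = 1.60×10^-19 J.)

n = 4

E_1 = h²/(8m_nL²) = 1.779×10^-13 J = 1.112×10^6 eV.
Need n² > 1.22×10^7/1.112×10^6 = 10.97, i.e. n > 3.312.
The smallest integer satisfying this is n = 4.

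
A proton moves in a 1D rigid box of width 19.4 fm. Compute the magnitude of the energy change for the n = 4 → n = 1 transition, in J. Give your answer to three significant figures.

|ΔE| = 1.31×10^-12 J

E_1 = h²/(8m_pL²) = 8.716×10^-14 J.
|ΔE| = |4² − 1²|·E_1 = 15·8.716×10^-14 J = 1.31×10^-12 J.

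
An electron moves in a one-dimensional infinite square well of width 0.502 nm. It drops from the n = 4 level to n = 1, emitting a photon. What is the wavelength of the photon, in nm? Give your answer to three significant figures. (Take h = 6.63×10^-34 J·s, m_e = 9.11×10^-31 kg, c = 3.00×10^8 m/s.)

λ = 55.4 nm

E_1 = h²/(8m_eL²) = 2.393×10^-19 J, so ΔE = (4² − 1²)E_1 = 3.590×10^-18 J.
λ = hc/ΔE = (6.63×10^-34·3.00×10^8)/3.590×10^-18 = 5.54×10^-8 m = 55.4 nm.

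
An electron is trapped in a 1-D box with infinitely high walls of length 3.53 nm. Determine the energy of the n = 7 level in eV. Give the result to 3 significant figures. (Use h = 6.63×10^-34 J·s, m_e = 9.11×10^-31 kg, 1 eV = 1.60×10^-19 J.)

E_7 = 1.48 eV

For an infinite well E_n = n²h²/(8m_eL²), so E_1 = h²/(8m_eL²) = (6.63×10^-34)²/(8·9.11×10^-31·(3.53×10^-9 m)²) = 4.840×10^-21 J.
Then E_7 = 7²·E_1 = 49·4.840×10^-21 J = 2.372×10^-19 J.
Converting, E_7 = 2.372×10^-19 J / (1.60×10^-19 J/eV) = 1.48 eV.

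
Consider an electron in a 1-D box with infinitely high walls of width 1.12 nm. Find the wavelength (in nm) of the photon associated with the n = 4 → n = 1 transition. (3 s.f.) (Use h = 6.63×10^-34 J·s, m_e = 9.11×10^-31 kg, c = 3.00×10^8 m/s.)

E_1 = h²/(8m_eL²) = 4.808×10^-20 J, so ΔE = (4² − 1²)E_1 = 7.212×10^-19 J.
λ = hc/ΔE = (6.63×10^-34·3.00×10^8)/7.212×10^-19 = 2.76×10^-7 m = 276 nm.

λ = 276 nm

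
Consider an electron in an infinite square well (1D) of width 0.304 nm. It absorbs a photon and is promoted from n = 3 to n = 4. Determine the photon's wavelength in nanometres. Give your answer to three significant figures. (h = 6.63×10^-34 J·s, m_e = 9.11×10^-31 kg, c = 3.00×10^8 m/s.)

E_1 = h²/(8m_eL²) = 6.526×10^-19 J, so ΔE = (4² − 3²)E_1 = 4.568×10^-18 J.
λ = hc/ΔE = (6.63×10^-34·3.00×10^8)/4.568×10^-18 = 4.35×10^-8 m = 43.5 nm.

λ = 43.5 nm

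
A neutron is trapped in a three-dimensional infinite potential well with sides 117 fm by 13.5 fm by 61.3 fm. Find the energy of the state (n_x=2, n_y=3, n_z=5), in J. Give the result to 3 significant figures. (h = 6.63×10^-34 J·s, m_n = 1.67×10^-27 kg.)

For a 3D rectangular well E = (h²/8m_n)·Σ n_i²/L_i² = (6.63×10^-34)²/(8·1.67×10^-27) · [2²/(117 fm)² + 3²/(13.5 fm)² + 5²/(61.3 fm)²].
Evaluating gives E = 1.85×10^-12 J.

E = 1.85×10^-12 J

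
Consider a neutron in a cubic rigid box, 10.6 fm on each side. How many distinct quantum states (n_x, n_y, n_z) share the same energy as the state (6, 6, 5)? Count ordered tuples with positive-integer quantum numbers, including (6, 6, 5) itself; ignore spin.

degeneracy = 3

The level has n_x² + n_y² + n_z² = 97. The ordered positive-integer solutions are (5, 6, 6), (6, 5, 6), (6, 6, 5).
That gives 3 states.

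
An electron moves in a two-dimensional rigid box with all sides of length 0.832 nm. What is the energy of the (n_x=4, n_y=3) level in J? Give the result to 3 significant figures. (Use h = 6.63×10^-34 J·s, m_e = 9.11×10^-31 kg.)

For a 2D rectangular well E = (h²/8m_e)·Σ n_i²/L_i² = (6.63×10^-34)²/(8·9.11×10^-31) · [4²/(0.832 nm)² + 3²/(0.832 nm)²].
Evaluating gives E = 2.18×10^-18 J.

E = 2.18×10^-18 J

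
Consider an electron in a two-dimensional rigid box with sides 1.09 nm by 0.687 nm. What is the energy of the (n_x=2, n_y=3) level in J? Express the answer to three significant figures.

E = 1.35×10^-18 J

For a 2D rectangular well E = (h²/8m_e)·Σ n_i²/L_i² = (6.626×10^-34)²/(8·9.109×10^-31) · [2²/(1.09 nm)² + 3²/(0.687 nm)²].
Evaluating gives E = 1.35×10^-18 J.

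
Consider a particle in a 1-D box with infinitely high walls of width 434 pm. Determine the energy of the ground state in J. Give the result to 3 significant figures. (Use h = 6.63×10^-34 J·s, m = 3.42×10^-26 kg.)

E_1 = 8.53×10^-24 J

For an infinite well E_n = n²h²/(8mL²), so E_1 = h²/(8mL²) = (6.63×10^-34)²/(8·3.42×10^-26·(4.34×10^-10 m)²) = 8.530×10^-24 J.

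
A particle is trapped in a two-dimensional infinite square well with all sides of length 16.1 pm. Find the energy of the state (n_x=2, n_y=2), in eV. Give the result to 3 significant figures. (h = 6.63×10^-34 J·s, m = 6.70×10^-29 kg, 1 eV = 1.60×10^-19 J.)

E = 158 eV

For a 2D rectangular well E = (h²/8m)·Σ n_i²/L_i² = (6.63×10^-34)²/(8·6.70×10^-29) · [2²/(16.1 pm)² + 2²/(16.1 pm)²].
Evaluating gives E = 2.531×10^-17 J = 158 eV.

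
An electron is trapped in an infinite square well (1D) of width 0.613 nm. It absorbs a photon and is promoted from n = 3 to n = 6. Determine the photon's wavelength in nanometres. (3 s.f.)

λ = 45.9 nm

E_1 = h²/(8m_eL²) = 1.603×10^-19 J, so ΔE = (6² − 3²)E_1 = 4.328×10^-18 J.
λ = hc/ΔE = (6.626×10^-34·2.998×10^8)/4.328×10^-18 = 4.59×10^-8 m = 45.9 nm.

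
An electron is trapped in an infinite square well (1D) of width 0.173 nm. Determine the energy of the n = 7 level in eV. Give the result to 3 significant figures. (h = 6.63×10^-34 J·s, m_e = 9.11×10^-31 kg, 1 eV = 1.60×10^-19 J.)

E_7 = 617 eV

For an infinite well E_n = n²h²/(8m_eL²), so E_1 = h²/(8m_eL²) = (6.63×10^-34)²/(8·9.11×10^-31·(1.73×10^-10 m)²) = 2.015×10^-18 J.
Then E_7 = 7²·E_1 = 49·2.015×10^-18 J = 9.874×10^-17 J.
Converting, E_7 = 9.874×10^-17 J / (1.60×10^-19 J/eV) = 617 eV.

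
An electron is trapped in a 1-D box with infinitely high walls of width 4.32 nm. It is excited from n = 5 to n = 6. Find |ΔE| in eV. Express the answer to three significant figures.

E_1 = h²/(8m_eL²) = 3.228×10^-21 J.
|ΔE| = |5² − 6²|·E_1 = 11·3.228×10^-21 J = 3.551×10^-20 J = 0.222 eV.

|ΔE| = 0.222 eV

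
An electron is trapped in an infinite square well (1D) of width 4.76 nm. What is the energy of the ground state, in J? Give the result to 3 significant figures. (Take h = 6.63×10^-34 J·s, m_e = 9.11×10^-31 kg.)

E_1 = 2.66×10^-21 J

For an infinite well E_n = n²h²/(8m_eL²), so E_1 = h²/(8m_eL²) = (6.63×10^-34)²/(8·9.11×10^-31·(4.76×10^-9 m)²) = 2.662×10^-21 J.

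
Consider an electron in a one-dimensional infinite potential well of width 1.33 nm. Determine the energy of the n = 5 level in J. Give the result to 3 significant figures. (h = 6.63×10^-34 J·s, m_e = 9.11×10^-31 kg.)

E_5 = 8.52×10^-19 J

For an infinite well E_n = n²h²/(8m_eL²), so E_1 = h²/(8m_eL²) = (6.63×10^-34)²/(8·9.11×10^-31·(1.33×10^-9 m)²) = 3.410×10^-20 J.
Then E_5 = 5²·E_1 = 25·3.410×10^-20 J = 8.52×10^-19 J.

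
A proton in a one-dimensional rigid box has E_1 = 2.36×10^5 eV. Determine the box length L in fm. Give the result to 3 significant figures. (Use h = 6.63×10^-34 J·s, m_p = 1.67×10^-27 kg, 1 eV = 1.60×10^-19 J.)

L = 29.5 fm

From E_n = n²h²/(8m_pL²), L = n·h/√(8m_pE_n).
E_1 = 2.36×10^5 eV = 3.776×10^-14 J, so L = 1·6.63×10^-34/√(8·1.67×10^-27·3.776×10^-14) = 2.95×10^-14 m = 29.5 fm.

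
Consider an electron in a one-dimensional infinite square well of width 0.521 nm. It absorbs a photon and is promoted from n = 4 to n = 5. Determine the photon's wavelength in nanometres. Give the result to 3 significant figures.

λ = 99.4 nm

E_1 = h²/(8m_eL²) = 2.220×10^-19 J, so ΔE = (5² − 4²)E_1 = 1.998×10^-18 J.
λ = hc/ΔE = (6.626×10^-34·2.998×10^8)/1.998×10^-18 = 9.94×10^-8 m = 99.4 nm.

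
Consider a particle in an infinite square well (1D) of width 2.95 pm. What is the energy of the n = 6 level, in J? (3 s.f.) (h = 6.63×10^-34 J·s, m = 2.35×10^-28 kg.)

E_6 = 9.67×10^-16 J

For an infinite well E_n = n²h²/(8mL²), so E_1 = h²/(8mL²) = (6.63×10^-34)²/(8·2.35×10^-28·(2.95×10^-12 m)²) = 2.687×10^-17 J.
Then E_6 = 6²·E_1 = 36·2.687×10^-17 J = 9.67×10^-16 J.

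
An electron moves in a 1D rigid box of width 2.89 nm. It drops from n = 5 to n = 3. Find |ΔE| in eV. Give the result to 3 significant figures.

E_1 = h²/(8m_eL²) = 7.214×10^-21 J.
|ΔE| = |5² − 3²|·E_1 = 16·7.214×10^-21 J = 1.154×10^-19 J = 0.720 eV.

|ΔE| = 0.720 eV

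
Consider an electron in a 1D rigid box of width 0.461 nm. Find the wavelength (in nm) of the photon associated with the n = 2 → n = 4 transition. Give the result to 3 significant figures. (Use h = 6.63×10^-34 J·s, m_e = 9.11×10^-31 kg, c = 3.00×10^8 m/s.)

E_1 = h²/(8m_eL²) = 2.838×10^-19 J, so ΔE = (4² − 2²)E_1 = 3.406×10^-18 J.
λ = hc/ΔE = (6.63×10^-34·3.00×10^8)/3.406×10^-18 = 5.84×10^-8 m = 58.4 nm.

λ = 58.4 nm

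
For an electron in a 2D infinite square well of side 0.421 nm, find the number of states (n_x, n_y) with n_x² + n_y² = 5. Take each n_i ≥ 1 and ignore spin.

The level has n_x² + n_y² = 5. The ordered positive-integer solutions are (1, 2), (2, 1).
That gives 2 states.

degeneracy = 2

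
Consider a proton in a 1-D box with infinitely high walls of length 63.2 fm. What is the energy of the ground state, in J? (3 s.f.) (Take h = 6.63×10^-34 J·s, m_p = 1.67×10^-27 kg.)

E_1 = 8.24×10^-15 J

For an infinite well E_n = n²h²/(8m_pL²), so E_1 = h²/(8m_pL²) = (6.63×10^-34)²/(8·1.67×10^-27·(6.32×10^-14 m)²) = 8.237×10^-15 J.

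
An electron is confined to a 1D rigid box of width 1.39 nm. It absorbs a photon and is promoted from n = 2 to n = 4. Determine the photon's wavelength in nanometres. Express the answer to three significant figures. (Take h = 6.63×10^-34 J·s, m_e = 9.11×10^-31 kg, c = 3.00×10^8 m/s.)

λ = 531 nm

E_1 = h²/(8m_eL²) = 3.122×10^-20 J, so ΔE = (4² − 2²)E_1 = 3.746×10^-19 J.
λ = hc/ΔE = (6.63×10^-34·3.00×10^8)/3.746×10^-19 = 5.31×10^-7 m = 531 nm.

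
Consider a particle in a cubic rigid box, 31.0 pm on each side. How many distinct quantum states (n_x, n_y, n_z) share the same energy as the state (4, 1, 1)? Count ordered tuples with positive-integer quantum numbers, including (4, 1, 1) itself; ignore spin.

degeneracy = 3

The level has n_x² + n_y² + n_z² = 18. The ordered positive-integer solutions are (1, 1, 4), (1, 4, 1), (4, 1, 1).
That gives 3 states.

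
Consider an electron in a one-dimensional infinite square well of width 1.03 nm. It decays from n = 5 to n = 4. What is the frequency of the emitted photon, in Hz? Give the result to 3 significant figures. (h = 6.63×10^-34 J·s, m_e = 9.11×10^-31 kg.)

E_1 = h²/(8m_eL²) = 5.685×10^-20 J and ΔE = (5² − 4²)E_1 = 5.116×10^-19 J.
f = ΔE/h = 5.116×10^-19/6.63×10^-34 = 7.72×10^14 Hz.

f = 7.72×10^14 Hz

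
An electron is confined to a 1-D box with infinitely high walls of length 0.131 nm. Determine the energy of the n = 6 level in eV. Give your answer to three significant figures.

For an infinite well E_n = n²h²/(8m_eL²), so E_1 = h²/(8m_eL²) = (6.626×10^-34)²/(8·9.109×10^-31·(1.31×10^-10 m)²) = 3.511×10^-18 J.
Then E_6 = 6²·E_1 = 36·3.511×10^-18 J = 1.264×10^-16 J.
Converting, E_6 = 1.264×10^-16 J / (1.602×10^-19 J/eV) = 789 eV.

E_6 = 789 eV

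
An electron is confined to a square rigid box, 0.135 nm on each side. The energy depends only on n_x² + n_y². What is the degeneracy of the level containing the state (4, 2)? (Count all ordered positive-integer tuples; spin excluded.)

The level has n_x² + n_y² = 20. The ordered positive-integer solutions are (2, 4), (4, 2).
That gives 2 states.

degeneracy = 2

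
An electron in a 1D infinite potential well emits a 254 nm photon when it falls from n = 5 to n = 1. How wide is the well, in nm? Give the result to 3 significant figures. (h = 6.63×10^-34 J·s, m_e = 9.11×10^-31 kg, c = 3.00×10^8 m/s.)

L = 1.36 nm

The photon carries ΔE = hc/λ = 6.63×10^-34·3.00×10^8/2.54×10^-7 m = 7.831×10^-19 J.
Since ΔE = (5² − 1²)E_1, E_1 = 3.263×10^-20 J, and L = h/√(8m_eE_1) = 1.36×10^-9 m = 1.36 nm.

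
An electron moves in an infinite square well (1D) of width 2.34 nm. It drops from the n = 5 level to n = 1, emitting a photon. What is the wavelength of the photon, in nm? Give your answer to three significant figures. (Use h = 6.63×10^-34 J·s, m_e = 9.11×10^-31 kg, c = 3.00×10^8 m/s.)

λ = 752 nm

E_1 = h²/(8m_eL²) = 1.102×10^-20 J, so ΔE = (5² − 1²)E_1 = 2.645×10^-19 J.
λ = hc/ΔE = (6.63×10^-34·3.00×10^8)/2.645×10^-19 = 7.52×10^-7 m = 752 nm.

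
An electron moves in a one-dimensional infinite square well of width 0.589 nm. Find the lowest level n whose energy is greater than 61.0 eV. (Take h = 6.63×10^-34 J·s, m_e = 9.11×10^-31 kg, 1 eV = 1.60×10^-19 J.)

E_1 = h²/(8m_eL²) = 1.739×10^-19 J = 1.087 eV.
Need n² > 61.0/1.087 = 56.12, i.e. n > 7.491.
The smallest integer satisfying this is n = 8.

n = 8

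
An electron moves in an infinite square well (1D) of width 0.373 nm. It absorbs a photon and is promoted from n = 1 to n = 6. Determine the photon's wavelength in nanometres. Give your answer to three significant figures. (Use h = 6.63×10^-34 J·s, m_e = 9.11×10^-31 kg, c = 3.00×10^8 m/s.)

E_1 = h²/(8m_eL²) = 4.335×10^-19 J, so ΔE = (6² − 1²)E_1 = 1.517×10^-17 J.
λ = hc/ΔE = (6.63×10^-34·3.00×10^8)/1.517×10^-17 = 1.31×10^-8 m = 13.1 nm.

λ = 13.1 nm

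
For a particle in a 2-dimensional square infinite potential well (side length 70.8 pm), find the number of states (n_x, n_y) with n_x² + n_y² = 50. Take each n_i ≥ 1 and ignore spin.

The level has n_x² + n_y² = 50. The ordered positive-integer solutions are (1, 7), (5, 5), (7, 1).
That gives 3 states.

degeneracy = 3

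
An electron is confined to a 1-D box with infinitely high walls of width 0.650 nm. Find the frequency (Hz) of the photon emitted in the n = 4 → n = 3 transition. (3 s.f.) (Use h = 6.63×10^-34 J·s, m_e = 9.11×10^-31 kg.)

f = 1.51×10^15 Hz

E_1 = h²/(8m_eL²) = 1.428×10^-19 J and ΔE = (4² − 3²)E_1 = 9.996×10^-19 J.
f = ΔE/h = 9.996×10^-19/6.63×10^-34 = 1.51×10^15 Hz.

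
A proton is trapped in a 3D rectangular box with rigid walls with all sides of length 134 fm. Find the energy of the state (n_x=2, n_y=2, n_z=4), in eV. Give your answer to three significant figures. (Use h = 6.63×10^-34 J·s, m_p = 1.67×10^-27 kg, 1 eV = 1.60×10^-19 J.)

E = 2.75×10^5 eV

For a 3D rectangular well E = (h²/8m_p)·Σ n_i²/L_i² = (6.63×10^-34)²/(8·1.67×10^-27) · [2²/(134 fm)² + 2²/(134 fm)² + 4²/(134 fm)²].
Evaluating gives E = 4.398×10^-14 J = 2.75×10^5 eV.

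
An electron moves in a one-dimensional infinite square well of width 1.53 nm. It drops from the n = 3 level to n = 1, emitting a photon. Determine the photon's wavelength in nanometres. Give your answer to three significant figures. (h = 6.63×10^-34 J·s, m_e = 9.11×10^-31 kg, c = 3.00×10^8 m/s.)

λ = 965 nm

E_1 = h²/(8m_eL²) = 2.577×10^-20 J, so ΔE = (3² − 1²)E_1 = 2.062×10^-19 J.
λ = hc/ΔE = (6.63×10^-34·3.00×10^8)/2.062×10^-19 = 9.65×10^-7 m = 965 nm.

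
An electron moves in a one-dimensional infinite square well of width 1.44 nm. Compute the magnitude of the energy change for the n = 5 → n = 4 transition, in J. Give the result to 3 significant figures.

|ΔE| = 2.61×10^-19 J

E_1 = h²/(8m_eL²) = 2.905×10^-20 J.
|ΔE| = |5² − 4²|·E_1 = 9·2.905×10^-20 J = 2.61×10^-19 J.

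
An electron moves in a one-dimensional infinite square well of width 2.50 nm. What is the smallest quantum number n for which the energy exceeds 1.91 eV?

E_1 = h²/(8m_eL²) = 9.640×10^-21 J = 0.06017 eV.
Need n² > 1.91/0.06017 = 31.74, i.e. n > 5.634.
The smallest integer satisfying this is n = 6.

n = 6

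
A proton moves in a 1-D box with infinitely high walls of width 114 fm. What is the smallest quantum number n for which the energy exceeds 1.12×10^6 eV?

E_1 = h²/(8m_pL²) = 2.524×10^-15 J = 1.576×10^4 eV.
Need n² > 1.12×10^6/1.576×10^4 = 71.07, i.e. n > 8.430.
The smallest integer satisfying this is n = 9.

n = 9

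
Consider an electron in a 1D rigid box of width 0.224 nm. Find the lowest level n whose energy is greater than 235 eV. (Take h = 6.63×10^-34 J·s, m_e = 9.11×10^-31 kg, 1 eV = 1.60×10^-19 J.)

n = 6

E_1 = h²/(8m_eL²) = 1.202×10^-18 J = 7.513 eV.
Need n² > 235/7.513 = 31.28, i.e. n > 5.593.
The smallest integer satisfying this is n = 6.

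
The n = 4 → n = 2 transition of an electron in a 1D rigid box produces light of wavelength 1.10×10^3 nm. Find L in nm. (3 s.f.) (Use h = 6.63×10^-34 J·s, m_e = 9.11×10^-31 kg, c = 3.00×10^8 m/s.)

The photon carries ΔE = hc/λ = 6.63×10^-34·3.00×10^8/1.10×10^-6 m = 1.808×10^-19 J.
Since ΔE = (4² − 2²)E_1, E_1 = 1.507×10^-20 J, and L = h/√(8m_eE_1) = 2.00×10^-9 m = 2.00 nm.

L = 2.00 nm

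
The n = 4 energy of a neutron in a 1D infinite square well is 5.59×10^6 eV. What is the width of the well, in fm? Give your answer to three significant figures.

L = 24.2 fm

From E_n = n²h²/(8m_nL²), L = n·h/√(8m_nE_n).
E_4 = 5.59×10^6 eV = 8.955×10^-13 J, so L = 4·6.626×10^-34/√(8·1.675×10^-27·8.955×10^-13) = 2.42×10^-14 m = 24.2 fm.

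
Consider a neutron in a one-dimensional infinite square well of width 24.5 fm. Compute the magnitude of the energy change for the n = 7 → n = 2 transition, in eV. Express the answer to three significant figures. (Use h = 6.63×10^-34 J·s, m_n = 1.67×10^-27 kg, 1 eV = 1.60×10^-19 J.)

|ΔE| = 1.54×10^7 eV

E_1 = h²/(8m_nL²) = 5.481×10^-14 J.
|ΔE| = |7² − 2²|·E_1 = 45·5.481×10^-14 J = 2.466×10^-12 J = 1.54×10^7 eV.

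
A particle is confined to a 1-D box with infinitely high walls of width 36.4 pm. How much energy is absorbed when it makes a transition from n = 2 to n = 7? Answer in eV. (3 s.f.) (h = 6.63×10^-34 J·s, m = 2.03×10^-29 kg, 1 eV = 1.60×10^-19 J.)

E_1 = h²/(8mL²) = 2.043×10^-18 J.
|ΔE| = |2² − 7²|·E_1 = 45·2.043×10^-18 J = 9.193×10^-17 J = 575 eV.

|ΔE| = 575 eV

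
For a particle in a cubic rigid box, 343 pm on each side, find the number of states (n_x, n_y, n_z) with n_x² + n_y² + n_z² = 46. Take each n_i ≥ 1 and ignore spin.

degeneracy = 6

The level has n_x² + n_y² + n_z² = 46. The ordered positive-integer solutions are (1, 3, 6), (1, 6, 3), (3, 1, 6), (3, 6, 1), (6, 1, 3), (6, 3, 1).
That gives 6 states.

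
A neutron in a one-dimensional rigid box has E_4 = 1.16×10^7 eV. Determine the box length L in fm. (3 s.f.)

From E_n = n²h²/(8m_nL²), L = n·h/√(8m_nE_n).
E_4 = 1.16×10^7 eV = 1.858×10^-12 J, so L = 4·6.626×10^-34/√(8·1.675×10^-27·1.858×10^-12) = 1.68×10^-14 m = 16.8 fm.

L = 16.8 fm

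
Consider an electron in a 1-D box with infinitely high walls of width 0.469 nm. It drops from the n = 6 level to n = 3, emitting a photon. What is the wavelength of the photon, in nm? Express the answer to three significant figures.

λ = 26.9 nm

E_1 = h²/(8m_eL²) = 2.739×10^-19 J, so ΔE = (6² − 3²)E_1 = 7.395×10^-18 J.
λ = hc/ΔE = (6.626×10^-34·2.998×10^8)/7.395×10^-18 = 2.69×10^-8 m = 26.9 nm.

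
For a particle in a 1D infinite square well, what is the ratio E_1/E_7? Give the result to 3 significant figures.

0.0204

E_n ∝ n², so E_1/E_7 = 1²/7² = 1/49 = 0.0204.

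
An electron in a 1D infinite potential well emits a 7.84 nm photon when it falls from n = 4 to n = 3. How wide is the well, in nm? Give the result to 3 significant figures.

The photon carries ΔE = hc/λ = 6.626×10^-34·2.998×10^8/7.84×10^-9 m = 2.534×10^-17 J.
Since ΔE = (4² − 3²)E_1, E_1 = 3.620×10^-18 J, and L = h/√(8m_eE_1) = 1.29×10^-10 m = 0.129 nm.

L = 0.129 nm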